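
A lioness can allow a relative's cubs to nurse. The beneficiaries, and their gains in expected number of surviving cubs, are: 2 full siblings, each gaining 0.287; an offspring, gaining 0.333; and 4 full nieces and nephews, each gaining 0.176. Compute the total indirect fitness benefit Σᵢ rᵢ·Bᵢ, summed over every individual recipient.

0.6295

r to a full sibling = 1/2 (full sibs share both parents — two paths of length 2: r = 2·(1/2)^2 = 1/2).
r to an offspring = 0.5 (one parent–offspring link: r = (1/2)^1 = 1/2).
r to a full niece or nephew = 0.25 (full aunt/uncle↔niece/nephew: two paths of length 3 through the shared grandparent pair: r = 2·(1/2)^3 = 1/4).
Summing one r·B term per recipient: 2·0.5·0.287 + 1·0.5·0.333 + 4·0.25·0.176 = 0.6295.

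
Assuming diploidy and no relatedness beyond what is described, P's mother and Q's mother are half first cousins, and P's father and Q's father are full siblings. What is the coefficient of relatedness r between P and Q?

With two independent routes of shared ancestry, r is the sum of the two contributions.
P and Q are related in two ways: half second cousins through their mothers (r = 1/64) and first cousins through their fathers (r = 1/8).
r = 1/64 + 1/8 = 0.140625.

0.140625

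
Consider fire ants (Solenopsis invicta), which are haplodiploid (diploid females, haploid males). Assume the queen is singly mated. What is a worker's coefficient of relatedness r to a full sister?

Haplodiploid full sisters inherit their father's entire haploid genome identically (contributing 1/2) and on average half of their mother's contribution (1/2 · 1/2 = 1/4); r = 1/2 + 1/4 = 3/4.

0.75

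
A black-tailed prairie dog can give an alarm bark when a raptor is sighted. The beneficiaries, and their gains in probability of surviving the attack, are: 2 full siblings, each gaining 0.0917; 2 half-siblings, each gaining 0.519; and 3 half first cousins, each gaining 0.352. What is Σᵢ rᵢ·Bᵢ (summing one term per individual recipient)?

0.4172

r to a full sibling = 1/2 (full sibs share both parents — two paths of length 2: r = 2·(1/2)^2 = 1/2).
r to a half-sibling = 0.25 (half-sibs share one parent — one path of length 2: r = (1/2)^2 = 1/4).
r to a half first cousin = 0.0625 (half first cousins share one grandparent — one path of length 4: r = (1/2)^4 = 1/16).
Summing one r·B term per recipient: 2·0.5·0.0917 + 2·0.25·0.519 + 3·0.0625·0.352 = 0.4172.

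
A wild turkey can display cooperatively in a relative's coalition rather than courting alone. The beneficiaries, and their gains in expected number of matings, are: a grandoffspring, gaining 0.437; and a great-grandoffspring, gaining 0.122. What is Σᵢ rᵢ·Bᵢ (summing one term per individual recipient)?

0.1245

r to a grandoffspring = 0.25 (two parent–offspring links: r = (1/2)^2 = 1/4).
r to a great-grandoffspring = 0.125 (three parent–offspring links: r = (1/2)^3 = 1/8).
Summing one r·B term per recipient: 1·0.25·0.437 + 1·0.125·0.122 = 0.1245.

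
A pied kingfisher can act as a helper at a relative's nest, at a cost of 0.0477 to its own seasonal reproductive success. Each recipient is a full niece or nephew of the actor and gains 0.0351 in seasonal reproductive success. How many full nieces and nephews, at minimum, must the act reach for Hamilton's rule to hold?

6

r to a full niece or nephew = 0.25 (full aunt/uncle↔niece/nephew: two paths of length 3 through the shared grandparent pair: r = 2·(1/2)^3 = 1/4).
Hamilton's rule: n·r·B > C  ⇒  n > C/(r·B) = 0.0477/(0.25·0.0351) = 5.436.
The smallest integer exceeding 5.436 is 6.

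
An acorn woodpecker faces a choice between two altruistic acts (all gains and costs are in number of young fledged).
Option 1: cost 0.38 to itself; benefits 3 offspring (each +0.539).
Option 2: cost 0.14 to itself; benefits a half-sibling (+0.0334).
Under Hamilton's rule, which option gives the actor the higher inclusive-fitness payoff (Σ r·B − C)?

Option 1

Option 1: r to an offspring = 0.5.
Option 1: Σ r·B − C = (3·0.5·0.539) − 0.38 = 0.4285.
Option 2: r to a half-sibling = 0.25.
Option 2: Σ r·B − C = (1·0.25·0.0334) − 0.14 = -0.13165.
Option 1 has the higher net inclusive-fitness payoff.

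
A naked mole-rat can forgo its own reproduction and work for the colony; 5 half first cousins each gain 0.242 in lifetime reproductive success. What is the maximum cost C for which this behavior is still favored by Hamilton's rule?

r to a half first cousin = 1/16 (half first cousins share one grandparent — one path of length 4: r = (1/2)^4 = 1/16).
Hamilton's rule: n·r·B > C, so the trait is favored while C < n·r·B = 5·0.0625·0.242 = 0.075625.

0.075625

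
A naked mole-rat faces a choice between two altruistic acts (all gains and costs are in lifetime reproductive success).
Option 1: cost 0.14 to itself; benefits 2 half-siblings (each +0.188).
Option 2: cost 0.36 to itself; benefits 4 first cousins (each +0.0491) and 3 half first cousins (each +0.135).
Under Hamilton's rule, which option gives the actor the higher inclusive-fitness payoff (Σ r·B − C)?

Option 1: r to a half-sibling = 0.25.
Option 1: Σ r·B − C = (2·0.25·0.188) − 0.14 = -0.046.
Option 2: r to a first cousin = 0.125.
Option 2: r to a half first cousin = 0.0625.
Option 2: Σ r·B − C = (4·0.125·0.0491 + 3·0.0625·0.135) − 0.36 = -0.3101375.
Option 1 has the higher net inclusive-fitness payoff.

Option 1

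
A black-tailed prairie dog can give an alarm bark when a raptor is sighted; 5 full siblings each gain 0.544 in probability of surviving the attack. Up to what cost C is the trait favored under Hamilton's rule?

1.36

r to a full sibling = 0.5 (full sibs share both parents — two paths of length 2: r = 2·(1/2)^2 = 1/2).
Hamilton's rule: n·r·B > C, so the trait is favored while C < n·r·B = 5·0.5·0.544 = 1.36.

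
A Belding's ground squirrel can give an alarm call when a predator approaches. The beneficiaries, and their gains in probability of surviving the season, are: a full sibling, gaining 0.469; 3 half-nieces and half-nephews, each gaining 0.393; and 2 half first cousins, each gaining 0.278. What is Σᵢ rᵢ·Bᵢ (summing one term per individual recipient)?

0.416625

r to a full sibling = 0.5 (full sibs share both parents — two paths of length 2: r = 2·(1/2)^2 = 1/2).
r to a half-niece or half-nephew = 0.125 (half-aunt/uncle↔niece/nephew: one path of length 3: r = (1/2)^3 = 1/8).
r to a half first cousin = 1/16 (half first cousins share one grandparent — one path of length 4: r = (1/2)^4 = 1/16).
Summing one r·B term per recipient: 1·0.5·0.469 + 3·0.125·0.393 + 2·0.0625·0.278 = 0.416625.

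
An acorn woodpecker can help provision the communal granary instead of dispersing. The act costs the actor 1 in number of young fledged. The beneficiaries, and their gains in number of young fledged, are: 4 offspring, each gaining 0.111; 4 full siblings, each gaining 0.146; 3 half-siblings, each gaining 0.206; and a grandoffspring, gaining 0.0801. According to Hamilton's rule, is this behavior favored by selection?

No

Hamilton's rule: the trait is favored when the sum of r·B over every recipient exceeds the actor's cost C.
r to an offspring = 1/2 (one parent–offspring link: r = (1/2)^1 = 1/2).
r to a full sibling = 1/2 (full sibs share both parents — two paths of length 2: r = 2·(1/2)^2 = 1/2).
r to a half-sibling = 1/4 (half-sibs share one parent — one path of length 2: r = (1/2)^2 = 1/4).
r to a grandoffspring = 0.25 (two parent–offspring links: r = (1/2)^2 = 1/4).
Summing one r·B term per recipient: 4·0.5·0.111 + 4·0.5·0.146 + 3·0.25·0.206 + 1·0.25·0.0801 = 0.688525.
0.688525 < 1: the indirect benefit is less than the cost.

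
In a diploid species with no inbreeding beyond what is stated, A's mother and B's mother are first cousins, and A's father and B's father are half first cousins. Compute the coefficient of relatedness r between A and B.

Wright's path rule: contributions from independent ancestry routes add.
A and B are related in two ways: second cousins through their mothers (r = 1/32) and half second cousins through their fathers (r = 1/64).
r = 1/32 + 1/64 = 3/64 = 0.046875.

0.046875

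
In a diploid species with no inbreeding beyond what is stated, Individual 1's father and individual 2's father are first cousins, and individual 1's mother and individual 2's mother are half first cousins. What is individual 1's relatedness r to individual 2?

Relatedness sums over independent paths through distinct common ancestors.
Individual 1 and individual 2 are related in two ways: second cousins through their fathers (r = 1/32) and half second cousins through their mothers (r = 1/64).
r = 1/32 + 1/64 = 3/64 = 0.046875.

0.046875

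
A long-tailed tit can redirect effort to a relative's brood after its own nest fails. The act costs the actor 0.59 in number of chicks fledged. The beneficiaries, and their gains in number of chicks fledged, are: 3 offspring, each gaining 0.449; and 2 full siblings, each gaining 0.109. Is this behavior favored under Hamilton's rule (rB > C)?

Yes

Hamilton's rule: the trait is favored when the sum of r·B over every recipient exceeds the actor's cost C.
r to an offspring = 1/2 (one parent–offspring link: r = (1/2)^1 = 1/2).
r to a full sibling = 0.5 (full sibs share both parents — two paths of length 2: r = 2·(1/2)^2 = 1/2).
Summing one r·B term per recipient: 3·0.5·0.449 + 2·0.5·0.109 = 0.7825.
0.7825 > 0.59: the indirect benefit exceeds the cost.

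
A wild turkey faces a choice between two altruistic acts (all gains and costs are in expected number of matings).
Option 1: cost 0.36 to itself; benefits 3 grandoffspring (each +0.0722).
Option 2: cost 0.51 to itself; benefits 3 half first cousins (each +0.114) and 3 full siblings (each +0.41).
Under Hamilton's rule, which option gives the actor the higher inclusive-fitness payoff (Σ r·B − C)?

Option 1: r to a grandoffspring = 0.25.
Option 1: Σ r·B − C = (3·0.25·0.0722) − 0.36 = -0.30585.
Option 2: r to a half first cousin = 0.0625.
Option 2: r to a full sibling = 0.5.
Option 2: Σ r·B − C = (3·0.0625·0.114 + 3·0.5·0.41) − 0.51 = 0.126375.
Option 2 has the higher net inclusive-fitness payoff.

Option 2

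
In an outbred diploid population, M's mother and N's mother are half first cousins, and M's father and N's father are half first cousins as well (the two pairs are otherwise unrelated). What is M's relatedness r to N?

0.03125

Independent pedigree routes through distinct common ancestors add.
M and N are related in two ways: half second cousins through their mothers (r = 1/64) and half second cousins through their fathers (r = 1/64).
r = 1/64 + 1/64 = 1/32 = 0.03125.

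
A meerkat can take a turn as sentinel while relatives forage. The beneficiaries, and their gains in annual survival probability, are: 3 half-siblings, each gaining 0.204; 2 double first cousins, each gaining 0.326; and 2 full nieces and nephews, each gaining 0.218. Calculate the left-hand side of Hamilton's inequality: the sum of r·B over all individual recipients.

0.425

r to a half-sibling = 1/4 (half-sibs share one parent — one path of length 2: r = (1/2)^2 = 1/4).
r to a double first cousin = 1/4 (double first cousins share both grandparent pairs — four paths of length 4: r = 4·(1/2)^4 = 1/4).
r to a full niece or nephew = 0.25 (full aunt/uncle↔niece/nephew: two paths of length 3 through the shared grandparent pair: r = 2·(1/2)^3 = 1/4).
Summing one r·B term per recipient: 3·0.25·0.204 + 2·0.25·0.326 + 2·0.25·0.218 = 0.425.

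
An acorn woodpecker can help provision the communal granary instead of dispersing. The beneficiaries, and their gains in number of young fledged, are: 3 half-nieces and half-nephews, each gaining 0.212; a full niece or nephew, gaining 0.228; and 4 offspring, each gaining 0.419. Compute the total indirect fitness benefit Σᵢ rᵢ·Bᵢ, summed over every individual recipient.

r to a half-niece or half-nephew = 1/8 (half-aunt/uncle↔niece/nephew: one path of length 3: r = (1/2)^3 = 1/8).
r to a full niece or nephew = 1/4 (full aunt/uncle↔niece/nephew: two paths of length 3 through the shared grandparent pair: r = 2·(1/2)^3 = 1/4).
r to an offspring = 1/2 (one parent–offspring link: r = (1/2)^1 = 1/2).
Summing one r·B term per recipient: 3·0.125·0.212 + 1·0.25·0.228 + 4·0.5·0.419 = 0.9745.

0.9745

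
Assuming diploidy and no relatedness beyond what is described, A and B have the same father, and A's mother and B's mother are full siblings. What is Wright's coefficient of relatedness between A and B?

0.375

Independent pedigree routes through distinct common ancestors add.
A and B are related in two ways: half-sibs through their shared father (r = 1/4) and first cousins through their mothers (r = 1/8).
r = 1/4 + 1/8 = 3/8 = 0.375.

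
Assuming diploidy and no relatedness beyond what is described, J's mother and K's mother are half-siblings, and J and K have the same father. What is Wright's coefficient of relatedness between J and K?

Independent pedigree routes through distinct common ancestors add.
J and K are related in two ways: half first cousins through their mothers (r = 1/16) and half-sibs through their shared father (r = 1/4).
r = 1/16 + 1/4 = 5/16 = 0.3125.

0.3125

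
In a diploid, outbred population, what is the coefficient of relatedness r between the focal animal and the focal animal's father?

0.5

Each parent–offspring link contributes a factor of 1/2, and independent paths through distinct common ancestors add.
One parent–offspring link: r = (1/2)^1 = 1/2.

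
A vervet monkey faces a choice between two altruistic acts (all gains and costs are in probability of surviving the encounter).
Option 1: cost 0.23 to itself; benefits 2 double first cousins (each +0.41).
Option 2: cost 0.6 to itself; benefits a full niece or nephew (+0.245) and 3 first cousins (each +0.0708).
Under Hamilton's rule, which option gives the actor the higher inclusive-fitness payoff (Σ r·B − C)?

Option 1: r to a double first cousin = 0.25.
Option 1: Σ r·B − C = (2·0.25·0.41) − 0.23 = -0.025.
Option 2: r to a full niece or nephew = 0.25.
Option 2: r to a first cousin = 0.125.
Option 2: Σ r·B − C = (1·0.25·0.245 + 3·0.125·0.0708) − 0.6 = -0.5122.
Option 1 has the higher net inclusive-fitness payoff.

Option 1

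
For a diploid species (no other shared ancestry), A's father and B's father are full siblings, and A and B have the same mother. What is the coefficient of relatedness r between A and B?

Relatedness sums over independent paths through distinct common ancestors.
A and B are related in two ways: first cousins through their fathers (r = 1/8) and half-sibs through their shared mother (r = 1/4).
r = 1/8 + 1/4 = 3/8 = 0.375.

0.375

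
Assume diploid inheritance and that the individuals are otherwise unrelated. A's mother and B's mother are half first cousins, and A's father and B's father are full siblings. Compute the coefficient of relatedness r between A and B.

0.140625

Wright's path rule: contributions from independent ancestry routes add.
A and B are related in two ways: half second cousins through their mothers (r = 1/64) and first cousins through their fathers (r = 1/8).
r = 1/64 + 1/8 = 0.140625.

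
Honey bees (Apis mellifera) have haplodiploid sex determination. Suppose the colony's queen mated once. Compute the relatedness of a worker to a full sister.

0.75

Haplodiploid full sisters inherit their father's entire haploid genome identically (contributing 1/2) and on average half of their mother's contribution (1/2 · 1/2 = 1/4); r = 1/2 + 1/4 = 3/4.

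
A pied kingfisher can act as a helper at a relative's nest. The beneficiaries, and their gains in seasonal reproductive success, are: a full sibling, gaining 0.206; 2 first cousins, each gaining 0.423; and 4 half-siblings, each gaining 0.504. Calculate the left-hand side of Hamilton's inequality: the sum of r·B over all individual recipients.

0.71275

r to a full sibling = 1/2 (full sibs share both parents — two paths of length 2: r = 2·(1/2)^2 = 1/2).
r to a first cousin = 0.125 (first cousins share one grandparent pair — two paths of length 4: r = 2·(1/2)^4 = 1/8).
r to a half-sibling = 0.25 (half-sibs share one parent — one path of length 2: r = (1/2)^2 = 1/4).
Summing one r·B term per recipient: 1·0.5·0.206 + 2·0.125·0.423 + 4·0.25·0.504 = 0.71275.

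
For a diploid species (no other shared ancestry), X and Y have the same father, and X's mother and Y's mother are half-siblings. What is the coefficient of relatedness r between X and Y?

0.3125

With two independent routes of shared ancestry, r is the sum of the two contributions.
X and Y are related in two ways: half-sibs through their shared father (r = 1/4) and half first cousins through their mothers (r = 1/16).
r = 1/4 + 1/16 = 5/16 = 0.3125.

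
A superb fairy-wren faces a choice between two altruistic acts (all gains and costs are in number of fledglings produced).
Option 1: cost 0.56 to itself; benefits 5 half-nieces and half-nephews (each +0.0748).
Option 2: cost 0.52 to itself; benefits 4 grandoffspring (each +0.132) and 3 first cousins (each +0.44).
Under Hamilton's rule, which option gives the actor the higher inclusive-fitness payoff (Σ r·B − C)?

Option 2

Option 1: r to a half-niece or half-nephew = 0.125.
Option 1: Σ r·B − C = (5·0.125·0.0748) − 0.56 = -0.51325.
Option 2: r to a grandoffspring = 0.25.
Option 2: r to a first cousin = 0.125.
Option 2: Σ r·B − C = (4·0.25·0.132 + 3·0.125·0.44) − 0.52 = -0.223.
Option 2 has the higher net inclusive-fitness payoff.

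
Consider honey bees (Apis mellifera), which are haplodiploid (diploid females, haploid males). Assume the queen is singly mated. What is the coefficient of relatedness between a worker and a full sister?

Haplodiploid full sisters inherit their father's entire haploid genome identically (contributing 1/2) and on average half of their mother's contribution (1/2 · 1/2 = 1/4); r = 1/2 + 1/4 = 3/4.

0.75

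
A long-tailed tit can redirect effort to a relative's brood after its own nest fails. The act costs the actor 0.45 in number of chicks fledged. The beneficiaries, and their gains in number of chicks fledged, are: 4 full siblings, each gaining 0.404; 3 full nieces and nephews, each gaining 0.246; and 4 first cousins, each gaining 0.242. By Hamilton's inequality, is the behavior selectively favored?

Yes

Hamilton's rule: the trait is favored when the sum of r·B over every recipient exceeds the actor's cost C.
r to a full sibling = 1/2 (full sibs share both parents — two paths of length 2: r = 2·(1/2)^2 = 1/2).
r to a full niece or nephew = 1/4 (full aunt/uncle↔niece/nephew: two paths of length 3 through the shared grandparent pair: r = 2·(1/2)^3 = 1/4).
r to a first cousin = 0.125 (first cousins share one grandparent pair — two paths of length 4: r = 2·(1/2)^4 = 1/8).
Summing one r·B term per recipient: 4·0.5·0.404 + 3·0.25·0.246 + 4·0.125·0.242 = 1.1135.
1.1135 > 0.45: the indirect benefit exceeds the cost.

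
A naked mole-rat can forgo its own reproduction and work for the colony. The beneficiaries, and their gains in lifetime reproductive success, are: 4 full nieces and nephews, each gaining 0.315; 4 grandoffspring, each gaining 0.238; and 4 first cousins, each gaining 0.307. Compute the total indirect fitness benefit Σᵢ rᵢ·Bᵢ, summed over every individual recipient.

r to a full niece or nephew = 1/4 (full aunt/uncle↔niece/nephew: two paths of length 3 through the shared grandparent pair: r = 2·(1/2)^3 = 1/4).
r to a grandoffspring = 0.25 (two parent–offspring links: r = (1/2)^2 = 1/4).
r to a first cousin = 0.125 (first cousins share one grandparent pair — two paths of length 4: r = 2·(1/2)^4 = 1/8).
Summing one r·B term per recipient: 4·0.25·0.315 + 4·0.25·0.238 + 4·0.125·0.307 = 0.7065.

0.7065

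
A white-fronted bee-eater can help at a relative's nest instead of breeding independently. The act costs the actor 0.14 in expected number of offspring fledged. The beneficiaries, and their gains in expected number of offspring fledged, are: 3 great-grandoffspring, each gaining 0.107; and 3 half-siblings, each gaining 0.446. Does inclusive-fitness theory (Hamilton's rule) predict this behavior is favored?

Hamilton's rule: the trait is favored when the sum of r·B over every recipient exceeds the actor's cost C.
r to a great-grandoffspring = 0.125 (three parent–offspring links: r = (1/2)^3 = 1/8).
r to a half-sibling = 1/4 (half-sibs share one parent — one path of length 2: r = (1/2)^2 = 1/4).
Summing one r·B term per recipient: 3·0.125·0.107 + 3·0.25·0.446 = 0.374625.
0.374625 > 0.14: the indirect benefit exceeds the cost.

Yes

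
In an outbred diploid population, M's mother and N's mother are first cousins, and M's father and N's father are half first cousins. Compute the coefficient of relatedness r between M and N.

With two independent routes of shared ancestry, r is the sum of the two contributions.
M and N are related in two ways: second cousins through their mothers (r = 1/32) and half second cousins through their fathers (r = 1/64).
r = 1/32 + 1/64 = 0.046875.

0.046875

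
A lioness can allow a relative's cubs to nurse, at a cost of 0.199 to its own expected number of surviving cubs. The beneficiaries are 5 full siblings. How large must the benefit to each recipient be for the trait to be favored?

0.0796

r to a full sibling = 0.5 (full sibs share both parents — two paths of length 2: r = 2·(1/2)^2 = 1/2).
Hamilton's rule with n recipients of equal r: n·r·B > C, so B > C/(n·r) = 0.199/(5·0.5) = 0.0796.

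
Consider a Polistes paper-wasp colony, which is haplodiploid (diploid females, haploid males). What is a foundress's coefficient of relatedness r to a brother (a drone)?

Her haploid brother carries none of their father's genes and a random half of their mother's genome; that half matches the maternal half of her own genome with probability 1/2: r = 1/2 · 1/2 = 1/4.

0.25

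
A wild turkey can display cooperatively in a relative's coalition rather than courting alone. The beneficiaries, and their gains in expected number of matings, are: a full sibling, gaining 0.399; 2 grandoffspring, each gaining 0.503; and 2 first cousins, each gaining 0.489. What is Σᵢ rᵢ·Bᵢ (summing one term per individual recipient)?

0.57325

r to a full sibling = 0.5 (full sibs share both parents — two paths of length 2: r = 2·(1/2)^2 = 1/2).
r to a grandoffspring = 0.25 (two parent–offspring links: r = (1/2)^2 = 1/4).
r to a first cousin = 1/8 (first cousins share one grandparent pair — two paths of length 4: r = 2·(1/2)^4 = 1/8).
Summing one r·B term per recipient: 1·0.5·0.399 + 2·0.25·0.503 + 2·0.125·0.489 = 0.57325.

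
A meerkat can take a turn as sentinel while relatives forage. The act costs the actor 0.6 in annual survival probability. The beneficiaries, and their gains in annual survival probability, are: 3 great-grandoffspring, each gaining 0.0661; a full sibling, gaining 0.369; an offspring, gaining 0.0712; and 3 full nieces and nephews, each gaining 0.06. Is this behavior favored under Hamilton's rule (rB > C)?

No

Hamilton's rule: the trait is favored when the sum of r·B over every recipient exceeds the actor's cost C.
r to a great-grandoffspring = 0.125 (three parent–offspring links: r = (1/2)^3 = 1/8).
r to a full sibling = 0.5 (full sibs share both parents — two paths of length 2: r = 2·(1/2)^2 = 1/2).
r to an offspring = 0.5 (one parent–offspring link: r = (1/2)^1 = 1/2).
r to a full niece or nephew = 0.25 (full aunt/uncle↔niece/nephew: two paths of length 3 through the shared grandparent pair: r = 2·(1/2)^3 = 1/4).
Summing one r·B term per recipient: 3·0.125·0.0661 + 1·0.5·0.369 + 1·0.5·0.0712 + 3·0.25·0.06 = 0.2898875.
0.2898875 < 0.6: the indirect benefit is less than the cost.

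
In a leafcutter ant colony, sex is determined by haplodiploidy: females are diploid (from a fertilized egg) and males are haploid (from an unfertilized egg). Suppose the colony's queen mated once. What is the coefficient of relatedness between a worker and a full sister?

0.75

Haplodiploid full sisters inherit their father's entire haploid genome identically (contributing 1/2) and on average half of their mother's contribution (1/2 · 1/2 = 1/4); r = 1/2 + 1/4 = 3/4.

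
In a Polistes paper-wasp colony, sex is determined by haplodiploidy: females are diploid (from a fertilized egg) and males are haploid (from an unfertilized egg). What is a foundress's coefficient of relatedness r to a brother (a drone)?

Her haploid brother carries none of their father's genes and a random half of their mother's genome; that half matches the maternal half of her own genome with probability 1/2: r = 1/2 · 1/2 = 1/4.

0.25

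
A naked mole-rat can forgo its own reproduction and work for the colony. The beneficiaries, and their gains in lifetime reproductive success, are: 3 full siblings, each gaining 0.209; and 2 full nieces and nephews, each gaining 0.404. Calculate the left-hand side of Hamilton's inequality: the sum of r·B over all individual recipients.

0.5155

r to a full sibling = 0.5 (full sibs share both parents — two paths of length 2: r = 2·(1/2)^2 = 1/2).
r to a full niece or nephew = 1/4 (full aunt/uncle↔niece/nephew: two paths of length 3 through the shared grandparent pair: r = 2·(1/2)^3 = 1/4).
Summing one r·B term per recipient: 3·0.5·0.209 + 2·0.25·0.404 = 0.5155.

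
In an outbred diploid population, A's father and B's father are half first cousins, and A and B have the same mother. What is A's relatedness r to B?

Relatedness sums over independent paths through distinct common ancestors.
A and B are related in two ways: half second cousins through their fathers (r = 1/64) and half-sibs through their shared mother (r = 1/4).
r = 1/64 + 1/4 = 17/64 = 0.265625.

0.265625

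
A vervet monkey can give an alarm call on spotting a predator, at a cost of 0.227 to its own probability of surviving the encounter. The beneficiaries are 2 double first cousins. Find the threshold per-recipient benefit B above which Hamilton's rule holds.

0.454

r to a double first cousin = 1/4 (double first cousins share both grandparent pairs — four paths of length 4: r = 4·(1/2)^4 = 1/4).
Hamilton's rule with n recipients of equal r: n·r·B > C, so B > C/(n·r) = 0.227/(2·0.25) = 0.454.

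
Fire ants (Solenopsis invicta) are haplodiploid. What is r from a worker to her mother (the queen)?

0.5

One meiotic link between diploid queen and diploid daughter: r = 1/2.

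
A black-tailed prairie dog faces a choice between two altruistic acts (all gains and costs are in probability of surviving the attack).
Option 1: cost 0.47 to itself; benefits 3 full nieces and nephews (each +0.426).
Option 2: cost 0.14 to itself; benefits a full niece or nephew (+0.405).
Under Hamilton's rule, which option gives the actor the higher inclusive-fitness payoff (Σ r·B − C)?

Option 1: r to a full niece or nephew = 0.25.
Option 1: Σ r·B − C = (3·0.25·0.426) − 0.47 = -0.1505.
Option 2: r to a full niece or nephew = 0.25.
Option 2: Σ r·B − C = (1·0.25·0.405) − 0.14 = -0.03875.
Option 2 has the higher net inclusive-fitness payoff.

Option 2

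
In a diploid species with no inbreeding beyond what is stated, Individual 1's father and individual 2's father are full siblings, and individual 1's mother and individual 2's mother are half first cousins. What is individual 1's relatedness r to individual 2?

With two independent routes of shared ancestry, r is the sum of the two contributions.
Individual 1 and individual 2 are related in two ways: first cousins through their fathers (r = 1/8) and half second cousins through their mothers (r = 1/64).
r = 1/8 + 1/64 = 0.140625.

0.140625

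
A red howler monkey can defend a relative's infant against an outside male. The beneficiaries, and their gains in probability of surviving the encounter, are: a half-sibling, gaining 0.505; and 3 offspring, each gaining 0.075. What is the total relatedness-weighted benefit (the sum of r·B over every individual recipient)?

r to a half-sibling = 0.25 (half-sibs share one parent — one path of length 2: r = (1/2)^2 = 1/4).
r to an offspring = 0.5 (one parent–offspring link: r = (1/2)^1 = 1/2).
Summing one r·B term per recipient: 1·0.25·0.505 + 3·0.5·0.075 = 0.23875.

0.23875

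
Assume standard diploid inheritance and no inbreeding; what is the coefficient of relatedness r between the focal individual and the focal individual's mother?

0.5

Each parent–offspring link contributes a factor of 1/2, and independent paths through distinct common ancestors add.
One parent–offspring link: r = (1/2)^1 = 1/2.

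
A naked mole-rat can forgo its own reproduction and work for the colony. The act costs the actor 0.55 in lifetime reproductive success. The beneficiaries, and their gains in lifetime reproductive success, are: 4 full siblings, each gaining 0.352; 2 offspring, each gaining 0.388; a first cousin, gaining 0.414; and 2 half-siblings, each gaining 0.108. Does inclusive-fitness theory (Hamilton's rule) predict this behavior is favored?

Yes

Hamilton's rule: the trait is favored when the sum of r·B over every recipient exceeds the actor's cost C.
r to a full sibling = 0.5 (full sibs share both parents — two paths of length 2: r = 2·(1/2)^2 = 1/2).
r to an offspring = 0.5 (one parent–offspring link: r = (1/2)^1 = 1/2).
r to a first cousin = 0.125 (first cousins share one grandparent pair — two paths of length 4: r = 2·(1/2)^4 = 1/8).
r to a half-sibling = 1/4 (half-sibs share one parent — one path of length 2: r = (1/2)^2 = 1/4).
Summing one r·B term per recipient: 4·0.5·0.352 + 2·0.5·0.388 + 1·0.125·0.414 + 2·0.25·0.108 = 1.19775.
1.19775 > 0.55: the indirect benefit exceeds the cost.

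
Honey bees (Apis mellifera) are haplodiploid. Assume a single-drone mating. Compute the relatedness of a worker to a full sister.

0.75

Haplodiploid full sisters inherit their father's entire haploid genome identically (contributing 1/2) and on average half of their mother's contribution (1/2 · 1/2 = 1/4); r = 1/2 + 1/4 = 3/4.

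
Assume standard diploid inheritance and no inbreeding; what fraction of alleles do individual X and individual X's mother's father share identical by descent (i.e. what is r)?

Each parent–offspring link contributes a factor of 1/2, and independent paths through distinct common ancestors add.
Two parent–offspring links: r = (1/2)^2 = 1/4.

0.25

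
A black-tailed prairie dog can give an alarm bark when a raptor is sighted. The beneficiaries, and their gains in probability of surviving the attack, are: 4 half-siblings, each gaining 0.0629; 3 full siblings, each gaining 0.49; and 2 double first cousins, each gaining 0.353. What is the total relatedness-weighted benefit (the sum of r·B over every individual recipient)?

0.9744

r to a half-sibling = 0.25 (half-sibs share one parent — one path of length 2: r = (1/2)^2 = 1/4).
r to a full sibling = 1/2 (full sibs share both parents — two paths of length 2: r = 2·(1/2)^2 = 1/2).
r to a double first cousin = 1/4 (double first cousins share both grandparent pairs — four paths of length 4: r = 4·(1/2)^4 = 1/4).
Summing one r·B term per recipient: 4·0.25·0.0629 + 3·0.5·0.49 + 2·0.25·0.353 = 0.9744.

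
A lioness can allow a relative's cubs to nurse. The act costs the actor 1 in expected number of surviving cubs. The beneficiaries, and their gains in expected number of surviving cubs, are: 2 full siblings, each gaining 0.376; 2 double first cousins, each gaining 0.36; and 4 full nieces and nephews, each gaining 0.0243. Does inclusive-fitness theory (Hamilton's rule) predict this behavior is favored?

Hamilton's rule: the trait is favored when the sum of r·B over every recipient exceeds the actor's cost C.
r to a full sibling = 0.5 (full sibs share both parents — two paths of length 2: r = 2·(1/2)^2 = 1/2).
r to a double first cousin = 0.25 (double first cousins share both grandparent pairs — four paths of length 4: r = 4·(1/2)^4 = 1/4).
r to a full niece or nephew = 0.25 (full aunt/uncle↔niece/nephew: two paths of length 3 through the shared grandparent pair: r = 2·(1/2)^3 = 1/4).
Summing one r·B term per recipient: 2·0.5·0.376 + 2·0.25·0.36 + 4·0.25·0.0243 = 0.5803.
0.5803 < 1: the indirect benefit is less than the cost.

No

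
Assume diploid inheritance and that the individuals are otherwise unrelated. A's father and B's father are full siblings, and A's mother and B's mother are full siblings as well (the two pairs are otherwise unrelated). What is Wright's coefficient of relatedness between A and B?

Relatedness sums over independent paths through distinct common ancestors.
A and B are related in two ways: first cousins through their fathers (r = 1/8) and first cousins through their mothers (r = 1/8) — i.e. double first cousins.
r = 1/8 + 1/8 = 0.25.

0.25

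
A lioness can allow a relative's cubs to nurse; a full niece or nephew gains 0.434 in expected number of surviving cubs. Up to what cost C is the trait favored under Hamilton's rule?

0.1085

r to a full niece or nephew = 0.25 (full aunt/uncle↔niece/nephew: two paths of length 3 through the shared grandparent pair: r = 2·(1/2)^3 = 1/4).
Hamilton's rule: n·r·B > C, so the trait is favored while C < n·r·B = 1·0.25·0.434 = 0.1085.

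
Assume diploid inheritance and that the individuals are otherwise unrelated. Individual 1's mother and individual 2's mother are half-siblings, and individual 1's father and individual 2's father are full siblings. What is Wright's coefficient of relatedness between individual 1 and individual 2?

Wright's path rule: contributions from independent ancestry routes add.
Individual 1 and individual 2 are related in two ways: half first cousins through their mothers (r = 1/16) and first cousins through their fathers (r = 1/8).
r = 1/16 + 1/8 = 0.1875.

0.1875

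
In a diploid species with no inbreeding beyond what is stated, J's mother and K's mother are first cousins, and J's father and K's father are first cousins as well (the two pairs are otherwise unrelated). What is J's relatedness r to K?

0.0625

Wright's path rule: contributions from independent ancestry routes add.
J and K are related in two ways: second cousins through their mothers (r = 1/32) and second cousins through their fathers (r = 1/32).
r = 1/32 + 1/32 = 1/16 = 0.0625.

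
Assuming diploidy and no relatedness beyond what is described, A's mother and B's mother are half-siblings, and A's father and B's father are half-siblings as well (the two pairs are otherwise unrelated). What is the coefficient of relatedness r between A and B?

Relatedness sums over independent paths through distinct common ancestors.
A and B are related in two ways: half first cousins through their mothers (r = 1/16) and half first cousins through their fathers (r = 1/16).
r = 1/16 + 1/16 = 1/8 = 0.125.

0.125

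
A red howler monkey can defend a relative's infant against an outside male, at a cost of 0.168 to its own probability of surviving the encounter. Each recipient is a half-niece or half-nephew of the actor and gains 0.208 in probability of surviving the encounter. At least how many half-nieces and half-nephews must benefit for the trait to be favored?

r to a half-niece or half-nephew = 0.125 (half-aunt/uncle↔niece/nephew: one path of length 3: r = (1/2)^3 = 1/8).
Hamilton's rule: n·r·B > C  ⇒  n > C/(r·B) = 0.168/(0.125·0.208) = 6.462.
The smallest integer exceeding 6.462 is 7.

7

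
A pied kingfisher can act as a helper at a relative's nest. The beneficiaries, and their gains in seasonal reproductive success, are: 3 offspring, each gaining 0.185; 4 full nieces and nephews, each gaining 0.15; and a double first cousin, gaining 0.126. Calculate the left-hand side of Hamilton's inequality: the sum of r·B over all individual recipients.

0.459

r to an offspring = 1/2 (one parent–offspring link: r = (1/2)^1 = 1/2).
r to a full niece or nephew = 1/4 (full aunt/uncle↔niece/nephew: two paths of length 3 through the shared grandparent pair: r = 2·(1/2)^3 = 1/4).
r to a double first cousin = 0.25 (double first cousins share both grandparent pairs — four paths of length 4: r = 4·(1/2)^4 = 1/4).
Summing one r·B term per recipient: 3·0.5·0.185 + 4·0.25·0.15 + 1·0.25·0.126 = 0.459.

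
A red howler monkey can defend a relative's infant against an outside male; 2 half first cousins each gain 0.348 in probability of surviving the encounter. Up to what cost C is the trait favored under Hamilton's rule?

r to a half first cousin = 1/16 (half first cousins share one grandparent — one path of length 4: r = (1/2)^4 = 1/16).
Hamilton's rule: n·r·B > C, so the trait is favored while C < n·r·B = 2·0.0625·0.348 = 0.0435.

0.0435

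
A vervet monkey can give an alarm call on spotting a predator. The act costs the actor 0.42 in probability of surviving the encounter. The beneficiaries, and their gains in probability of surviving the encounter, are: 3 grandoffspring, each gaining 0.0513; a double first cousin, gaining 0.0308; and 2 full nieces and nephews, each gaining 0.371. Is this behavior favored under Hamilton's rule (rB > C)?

Hamilton's rule: the trait is favored when the sum of r·B over every recipient exceeds the actor's cost C.
r to a grandoffspring = 0.25 (two parent–offspring links: r = (1/2)^2 = 1/4).
r to a double first cousin = 0.25 (double first cousins share both grandparent pairs — four paths of length 4: r = 4·(1/2)^4 = 1/4).
r to a full niece or nephew = 1/4 (full aunt/uncle↔niece/nephew: two paths of length 3 through the shared grandparent pair: r = 2·(1/2)^3 = 1/4).
Summing one r·B term per recipient: 3·0.25·0.0513 + 1·0.25·0.0308 + 2·0.25·0.371 = 0.231675.
0.231675 < 0.42: the indirect benefit is less than the cost.

No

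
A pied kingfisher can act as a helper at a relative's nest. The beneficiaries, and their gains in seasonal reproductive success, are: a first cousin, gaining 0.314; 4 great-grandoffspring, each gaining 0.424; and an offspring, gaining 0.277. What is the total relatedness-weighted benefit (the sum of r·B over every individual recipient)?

0.38975

r to a first cousin = 1/8 (first cousins share one grandparent pair — two paths of length 4: r = 2·(1/2)^4 = 1/8).
r to a great-grandoffspring = 0.125 (three parent–offspring links: r = (1/2)^3 = 1/8).
r to an offspring = 0.5 (one parent–offspring link: r = (1/2)^1 = 1/2).
Summing one r·B term per recipient: 1·0.125·0.314 + 4·0.125·0.424 + 1·0.5·0.277 = 0.38975.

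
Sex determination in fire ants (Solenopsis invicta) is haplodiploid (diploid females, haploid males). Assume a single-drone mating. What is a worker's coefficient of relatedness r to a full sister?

Haplodiploid full sisters inherit their father's entire haploid genome identically (contributing 1/2) and on average half of their mother's contribution (1/2 · 1/2 = 1/4); r = 1/2 + 1/4 = 3/4.

0.75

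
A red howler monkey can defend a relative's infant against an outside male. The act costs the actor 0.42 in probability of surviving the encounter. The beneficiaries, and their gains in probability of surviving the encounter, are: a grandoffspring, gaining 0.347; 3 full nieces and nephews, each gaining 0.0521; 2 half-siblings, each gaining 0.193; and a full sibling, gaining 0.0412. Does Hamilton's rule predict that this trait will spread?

No

Hamilton's rule: the trait is favored when the sum of r·B over every recipient exceeds the actor's cost C.
r to a grandoffspring = 1/4 (two parent–offspring links: r = (1/2)^2 = 1/4).
r to a full niece or nephew = 0.25 (full aunt/uncle↔niece/nephew: two paths of length 3 through the shared grandparent pair: r = 2·(1/2)^3 = 1/4).
r to a half-sibling = 0.25 (half-sibs share one parent — one path of length 2: r = (1/2)^2 = 1/4).
r to a full sibling = 0.5 (full sibs share both parents — two paths of length 2: r = 2·(1/2)^2 = 1/2).
Summing one r·B term per recipient: 1·0.25·0.347 + 3·0.25·0.0521 + 2·0.25·0.193 + 1·0.5·0.0412 = 0.242925.
0.242925 < 0.42: the indirect benefit is less than the cost.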